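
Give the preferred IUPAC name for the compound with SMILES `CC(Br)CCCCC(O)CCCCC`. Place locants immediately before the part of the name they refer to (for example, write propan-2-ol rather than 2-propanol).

11-bromododecan-6-ol

The longest chain bearing the –OH group is 12 carbons long (dodecane).
The highest-priority functional group is an alcohol (–OH), so the name ends in -ol.
The numbering direction is chosen so that numbering from this end puts the hydroxyl group at C-6 rather than C-7.
This places the hydroxyl at C-6; a bromo group at C-11.
Putting it together: 11-bromododecan-6-ol.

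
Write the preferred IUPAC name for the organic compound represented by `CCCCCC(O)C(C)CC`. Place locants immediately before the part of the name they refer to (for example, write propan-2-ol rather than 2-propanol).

Counting along the main chain through the –OH group gives 9 carbons: the parent is nonane.
The highest-priority functional group is an alcohol (–OH), so the name ends in -ol.
Choose the numbering such that numbering from this end puts the hydroxyl group at C-4 rather than C-6.
With this numbering: the hydroxyl at C-4; a methyl group at C-3.
The name is 3-methylnonan-4-ol.

3-methylnonan-4-ol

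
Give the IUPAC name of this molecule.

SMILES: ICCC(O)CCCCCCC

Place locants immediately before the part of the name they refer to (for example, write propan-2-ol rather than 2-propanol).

The longest carbon chain that includes the –OH group has 10 carbons, so the parent hydride is decane.
The principal characteristic group is an alcohol (–OH), named with the suffix -ol.
Choose the numbering such that numbering from this end puts the hydroxyl group at C-3 rather than C-8.
This places the hydroxyl at C-3; an iodo group at C-1.
The name is 1-iododecan-3-ol.

1-iododecan-3-ol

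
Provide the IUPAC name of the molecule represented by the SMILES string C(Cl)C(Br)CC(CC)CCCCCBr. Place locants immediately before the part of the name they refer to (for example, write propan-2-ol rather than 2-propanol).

2,9-dibromo-1-chloro-4-ethylnonane

The parent chain contains 9 carbons (nonane).
Number the chain so that the substituent locant set {1,2,4,9} is lower than {1,6,8,9} at the first point of difference.
This places bromo groups at C-2 and C-9; a chloro group at C-1; an ethyl group at C-4.
Prefixes are listed alphabetically: bromo, chloro, ethyl.
The name is 2,9-dibromo-1-chloro-4-ethylnonane.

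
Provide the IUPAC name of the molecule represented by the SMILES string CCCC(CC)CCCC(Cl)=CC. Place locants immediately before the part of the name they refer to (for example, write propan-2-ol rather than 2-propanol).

3-chloro-7-ethyldec-2-ene

The longest chain bearing the multiple bond is 10 carbons long (decane).
The chain contains a C=C double bond, so the unsaturation ending is -ene.
Number the chain so that numbering from this end puts the double bond at C-2 rather than C-8.
With this numbering: the double bond between C-2 and C-3; a chloro group at C-3; an ethyl group at C-7.
Substituent prefixes are cited in alphabetical order (multiplying prefixes like di-/tri- are ignored for ordering).
The name is 3-chloro-7-ethyldec-2-ene.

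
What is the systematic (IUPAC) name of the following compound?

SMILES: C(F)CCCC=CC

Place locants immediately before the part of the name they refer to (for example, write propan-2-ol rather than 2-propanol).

7-fluorohept-2-ene

Counting along the main chain through the multiple bond gives 7 carbons: the parent is heptane.
A C=C double bond in the chain gives the infix -ene-.
Choose the numbering such that numbering from this end puts the double bond at C-2 rather than C-5.
That gives the double bond between C-2 and C-3; a fluoro group at C-7.
Putting it together: 7-fluorohept-2-ene.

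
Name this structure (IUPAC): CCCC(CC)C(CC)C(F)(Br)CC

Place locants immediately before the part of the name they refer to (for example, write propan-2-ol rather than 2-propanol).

3-bromo-4,5-diethyl-3-fluorooctane

The longest carbon chain is 8 atoms: the parent is octane.
The numbering direction is chosen so that the substituent locant set {3,3,4,5} is lower than {4,5,6,6} at the first point of difference.
This places a bromo group at C-3; ethyl groups at C-4 and C-5; a fluoro group at C-3.
The substituents are ordered alphabetically, ignoring any di-/tri- multipliers.
Putting it together: 3-bromo-4,5-diethyl-3-fluorooctane.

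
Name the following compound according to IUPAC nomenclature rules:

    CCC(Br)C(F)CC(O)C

5-bromo-4-fluoroheptan-2-ol

Counting along the main chain through the –OH group gives 7 carbons: the parent is heptane.
The principal characteristic group is an alcohol (–OH), named with the suffix -ol.
The numbering direction is chosen so that numbering from this end puts the hydroxyl group at C-2 rather than C-6.
That gives the hydroxyl at C-2; a bromo group at C-5; a fluoro group at C-4.
The substituents are ordered alphabetically, ignoring any di-/tri- multipliers.
Assembling the pieces gives 5-bromo-4-fluoroheptan-2-ol.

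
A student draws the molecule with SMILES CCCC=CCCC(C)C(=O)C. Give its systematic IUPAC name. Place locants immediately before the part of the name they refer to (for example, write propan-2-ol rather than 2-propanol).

3-methyldec-6-en-2-one

The longest chain bearing the carbonyl and the multiple bond is 10 carbons long (decane).
The highest-priority functional group is a ketone (C=O on an internal carbon), so the name ends in -one.
The chain contains a C=C double bond, so the unsaturation ending is -ene.
The numbering direction is chosen so that numbering from this end puts the carbonyl group at C-2 rather than C-9.
With this numbering: the carbonyl at C-2; the double bond between C-6 and C-7; a methyl group at C-3.
Putting it together: 3-methyldec-6-en-2-one.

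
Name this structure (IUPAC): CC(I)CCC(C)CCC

The longest carbon chain is 8 atoms: the parent is octane.
The numbering direction is chosen so that the substituent locant set {2,5} is lower than {4,7} at the first point of difference.
That gives an iodo group at C-2; a methyl group at C-5.
Prefixes are listed alphabetically: iodo, methyl.
Putting it together: 2-iodo-5-methyloctane.

2-iodo-5-methyloctane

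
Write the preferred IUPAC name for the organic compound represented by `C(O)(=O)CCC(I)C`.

The longest chain bearing the –COOH group is 5 carbons long (pentane).
A carboxylic acid (terminal –COOH) is the principal characteristic group, giving the suffix -oic acid.
The numbering direction is chosen so that the carboxylic acid carbon is C-1 by definition.
This places an iodo group at C-4.
Assembling the pieces gives 4-iodopentanoic acid.

4-iodopentanoic acid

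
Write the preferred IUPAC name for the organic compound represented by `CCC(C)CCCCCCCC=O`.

The longest carbon chain that includes the –CHO group has 11 carbons, so the parent hydride is undecane.
The highest-priority functional group is an aldehyde (terminal –CHO), so the name ends in -al.
Choose the numbering such that the aldehyde carbon is C-1 by definition.
This places a methyl group at C-9.
The name is 9-methylundecanal.

9-methylundecanal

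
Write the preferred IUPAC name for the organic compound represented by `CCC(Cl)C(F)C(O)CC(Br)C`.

2-bromo-6-chloro-5-fluorooctan-4-ol

The longest carbon chain that includes the –OH group has 8 carbons, so the parent hydride is octane.
The principal characteristic group is an alcohol (–OH), named with the suffix -ol.
Choose the numbering such that numbering from this end puts the hydroxyl group at C-4 rather than C-5.
This places the hydroxyl at C-4; a bromo group at C-2; a chloro group at C-6; a fluoro group at C-5.
The substituents are ordered alphabetically, ignoring any di-/tri- multipliers.
Putting it together: 2-bromo-6-chloro-5-fluorooctan-4-ol.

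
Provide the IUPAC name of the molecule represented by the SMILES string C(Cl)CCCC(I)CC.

1-chloro-5-iodoheptane

The longest continuous carbon chain has 7 atoms, so the parent hydride is heptane.
Number the chain so that the substituent locant set {1,5} is lower than {3,7} at the first point of difference.
That gives a chloro group at C-1; an iodo group at C-5.
Substituent prefixes are cited in alphabetical order (multiplying prefixes like di-/tri- are ignored for ordering).
The name is 1-chloro-5-iodoheptane.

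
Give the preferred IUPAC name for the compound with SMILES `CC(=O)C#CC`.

Counting along the main chain through the carbonyl and the multiple bond gives 5 carbons: the parent is pentane.
The highest-priority functional group is a ketone (C=O on an internal carbon), so the name ends in -one.
A C≡C triple bond in the chain gives the infix -yne-.
Number the chain so that numbering from this end puts the carbonyl group at C-2 rather than C-4.
With this numbering: the carbonyl at C-2; the triple bond between C-3 and C-4.
The name is pent-3-yn-2-one.

pent-3-yn-2-one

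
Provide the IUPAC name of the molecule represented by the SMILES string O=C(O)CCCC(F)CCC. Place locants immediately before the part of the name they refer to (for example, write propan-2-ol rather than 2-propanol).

5-fluorooctanoic acid

The longest chain bearing the –COOH group is 8 carbons long (octane).
A carboxylic acid (terminal –COOH) is the principal characteristic group, giving the suffix -oic acid.
Number the chain so that the carboxylic acid carbon is C-1 by definition.
That gives a fluoro group at C-5.
Putting it together: 5-fluorooctanoic acid.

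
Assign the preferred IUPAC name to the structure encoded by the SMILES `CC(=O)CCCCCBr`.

Counting along the main chain through the carbonyl gives 7 carbons: the parent is heptane.
The highest-priority functional group is a ketone (C=O on an internal carbon), so the name ends in -one.
The numbering direction is chosen so that numbering from this end puts the carbonyl group at C-2 rather than C-6.
With this numbering: the carbonyl at C-2; a bromo group at C-7.
The name is 7-bromoheptan-2-one.

7-bromoheptan-2-one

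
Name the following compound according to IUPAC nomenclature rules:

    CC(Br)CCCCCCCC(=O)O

The longest carbon chain that includes the –COOH group has 10 carbons, so the parent hydride is decane.
The highest-priority functional group is a carboxylic acid (terminal –COOH), so the name ends in -oic acid.
Number the chain so that the carboxylic acid carbon is C-1 by definition.
This places a bromo group at C-9.
Putting it together: 9-bromodecanoic acid.

9-bromodecanoic acid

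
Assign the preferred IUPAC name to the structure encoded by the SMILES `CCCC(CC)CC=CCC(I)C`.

7-ethyl-2-iododec-4-ene

The longest carbon chain that includes the multiple bond has 10 carbons, so the parent hydride is decane.
A C=C double bond in the chain gives the infix -ene-.
Number the chain so that numbering from this end puts the double bond at C-4 rather than C-6.
That gives the double bond between C-4 and C-5; an ethyl group at C-7; an iodo group at C-2.
Substituent prefixes are cited in alphabetical order (multiplying prefixes like di-/tri- are ignored for ordering).
Putting it together: 7-ethyl-2-iododec-4-ene.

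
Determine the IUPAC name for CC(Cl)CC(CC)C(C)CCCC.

The longest carbon chain is 9 atoms: the parent is nonane.
Choose the numbering such that the substituent locant set {2,4,5} is lower than {5,6,8} at the first point of difference.
That gives a chloro group at C-2; an ethyl group at C-4; a methyl group at C-5.
The substituents are ordered alphabetically, ignoring any di-/tri- multipliers.
Assembling the pieces gives 2-chloro-4-ethyl-5-methylnonane.

2-chloro-4-ethyl-5-methylnonane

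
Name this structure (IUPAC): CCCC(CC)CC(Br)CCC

4-bromo-6-ethylnonane

The parent chain contains 9 carbons (nonane).
Number the chain so that the locant sets are identical either way, so the alphabetically earlier bromo substituent takes the lower locant (4 rather than 6).
That gives a bromo group at C-4; an ethyl group at C-6.
Substituent prefixes are cited in alphabetical order (multiplying prefixes like di-/tri- are ignored for ordering).
The name is 4-bromo-6-ethylnonane.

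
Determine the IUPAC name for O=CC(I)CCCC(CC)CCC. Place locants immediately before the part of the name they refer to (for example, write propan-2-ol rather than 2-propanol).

The longest chain bearing the –CHO group is 9 carbons long (nonane).
The principal characteristic group is an aldehyde (terminal –CHO), named with the suffix -al.
Choose the numbering such that the aldehyde carbon is C-1 by definition.
This places an ethyl group at C-6; an iodo group at C-2.
The substituents are ordered alphabetically, ignoring any di-/tri- multipliers.
Assembling the pieces gives 6-ethyl-2-iodononanal.

6-ethyl-2-iodononanal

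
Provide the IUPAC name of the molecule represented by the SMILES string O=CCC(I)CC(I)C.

The longest chain bearing the –CHO group is 6 carbons long (hexane).
An aldehyde (terminal –CHO) is the principal characteristic group, giving the suffix -al.
The numbering direction is chosen so that the aldehyde carbon is C-1 by definition.
With this numbering: iodo groups at C-3 and C-5.
Putting it together: 3,5-diiodohexanal.

3,5-diiodohexanal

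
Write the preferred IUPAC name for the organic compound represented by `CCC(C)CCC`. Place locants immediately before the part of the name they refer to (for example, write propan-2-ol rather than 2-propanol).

The longest continuous carbon chain has 6 atoms, so the parent hydride is hexane.
The numbering direction is chosen so that the substituent locant set {3} is lower than {4} at the first point of difference.
This places a methyl group at C-3.
Assembling the pieces gives 3-methylhexane.

3-methylhexane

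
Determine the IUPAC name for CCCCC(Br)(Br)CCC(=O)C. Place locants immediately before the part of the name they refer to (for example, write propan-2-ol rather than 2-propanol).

The longest chain bearing the carbonyl is 9 carbons long (nonane).
A ketone (C=O on an internal carbon) is the principal characteristic group, giving the suffix -one.
Number the chain so that numbering from this end puts the carbonyl group at C-2 rather than C-8.
That gives the carbonyl at C-2; two bromo groups at C-5.
The name is 5,5-dibromononan-2-one.

5,5-dibromononan-2-one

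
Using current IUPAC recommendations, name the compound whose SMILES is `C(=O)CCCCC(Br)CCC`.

6-bromononanal

Counting along the main chain through the –CHO group gives 9 carbons: the parent is nonane.
The principal characteristic group is an aldehyde (terminal –CHO), named with the suffix -al.
Number the chain so that the aldehyde carbon is C-1 by definition.
That gives a bromo group at C-6.
Assembling the pieces gives 6-bromononanal.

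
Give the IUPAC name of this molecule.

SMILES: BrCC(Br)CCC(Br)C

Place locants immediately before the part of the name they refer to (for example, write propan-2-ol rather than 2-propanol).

The longest continuous carbon chain has 6 atoms, so the parent hydride is hexane.
Choose the numbering such that the substituent locant set {1,2,5} is lower than {2,5,6} at the first point of difference.
That gives bromo groups at C-1 and C-2 and C-5.
Putting it together: 1,2,5-tribromohexane.

1,2,5-tribromohexane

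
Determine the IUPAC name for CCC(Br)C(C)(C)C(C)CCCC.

The longest carbon chain is 9 atoms: the parent is nonane.
Choose the numbering such that the substituent locant set {3,4,4,5} is lower than {5,6,6,7} at the first point of difference.
This places a bromo group at C-3; methyl groups at C-4 (×2) and C-5.
Substituent prefixes are cited in alphabetical order (multiplying prefixes like di-/tri- are ignored for ordering).
Putting it together: 3-bromo-4,4,5-trimethylnonane.

3-bromo-4,4,5-trimethylnonane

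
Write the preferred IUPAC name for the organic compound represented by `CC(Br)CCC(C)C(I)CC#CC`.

Counting along the main chain through the multiple bond gives 10 carbons: the parent is decane.
A C≡C triple bond in the chain gives the infix -yne-.
The numbering direction is chosen so that numbering from this end puts the triple bond at C-2 rather than C-8.
With this numbering: the triple bond between C-2 and C-3; a bromo group at C-9; an iodo group at C-5; a methyl group at C-6.
The substituents are ordered alphabetically, ignoring any di-/tri- multipliers.
Assembling the pieces gives 9-bromo-5-iodo-6-methyldec-2-yne.

9-bromo-5-iodo-6-methyldec-2-yne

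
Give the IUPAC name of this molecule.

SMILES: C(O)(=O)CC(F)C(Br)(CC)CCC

Counting along the main chain through the –COOH group gives 7 carbons: the parent is heptane.
The highest-priority functional group is a carboxylic acid (terminal –COOH), so the name ends in -oic acid.
Number the chain so that the carboxylic acid carbon is C-1 by definition.
That gives a bromo group at C-4; an ethyl group at C-4; a fluoro group at C-3.
The substituents are ordered alphabetically, ignoring any di-/tri- multipliers.
The name is 4-bromo-4-ethyl-3-fluoroheptanoic acid.

4-bromo-4-ethyl-3-fluoroheptanoic acid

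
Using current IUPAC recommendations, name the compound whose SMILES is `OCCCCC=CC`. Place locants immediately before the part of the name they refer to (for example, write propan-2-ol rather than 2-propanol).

Counting along the main chain through the –OH group and the multiple bond gives 7 carbons: the parent is heptane.
The highest-priority functional group is an alcohol (–OH), so the name ends in -ol.
A C=C double bond in the chain gives the infix -ene-.
Number the chain so that numbering from this end puts the hydroxyl group at C-1 rather than C-7.
With this numbering: the hydroxyl at C-1; the double bond between C-5 and C-6.
Assembling the pieces gives hept-5-en-1-ol.

hept-5-en-1-ol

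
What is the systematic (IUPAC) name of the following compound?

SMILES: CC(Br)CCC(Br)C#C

3,6-dibromohept-1-yne

The longest chain bearing the multiple bond is 7 carbons long (heptane).
There is one C≡C triple bond, indicated by the ending -yne.
Choose the numbering such that numbering from this end puts the triple bond at C-1 rather than C-6.
With this numbering: the triple bond between C-1 and C-2; bromo groups at C-3 and C-6.
The name is 3,6-dibromohept-1-yne.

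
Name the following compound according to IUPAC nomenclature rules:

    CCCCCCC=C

oct-1-ene

Counting along the main chain through the multiple bond gives 8 carbons: the parent is octane.
A C=C double bond in the chain gives the infix -ene-.
Choose the numbering such that numbering from this end puts the double bond at C-1 rather than C-7.
With this numbering: the double bond between C-1 and C-2.
Putting it together: oct-1-ene.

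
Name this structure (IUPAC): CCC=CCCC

hept-3-ene

Counting along the main chain through the multiple bond gives 7 carbons: the parent is heptane.
The chain contains a C=C double bond, so the unsaturation ending is -ene.
The numbering direction is chosen so that numbering from this end puts the double bond at C-3 rather than C-4.
With this numbering: the double bond between C-3 and C-4.
The name is hept-3-ene.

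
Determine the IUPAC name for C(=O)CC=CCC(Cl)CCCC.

The longest chain bearing the –CHO group and the multiple bond is 10 carbons long (decane).
The principal characteristic group is an aldehyde (terminal –CHO), named with the suffix -al.
There is one C=C double bond, indicated by the ending -ene.
Choose the numbering such that the aldehyde carbon is C-1 by definition.
This places the double bond between C-3 and C-4; a chloro group at C-6.
Assembling the pieces gives 6-chlorodec-3-enal.

6-chlorodec-3-enal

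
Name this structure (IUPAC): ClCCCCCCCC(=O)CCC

The longest carbon chain that includes the carbonyl has 11 carbons, so the parent hydride is undecane.
A ketone (C=O on an internal carbon) is the principal characteristic group, giving the suffix -one.
The numbering direction is chosen so that numbering from this end puts the carbonyl group at C-4 rather than C-8.
With this numbering: the carbonyl at C-4; a chloro group at C-11.
The name is 11-chloroundecan-4-one.

11-chloroundecan-4-one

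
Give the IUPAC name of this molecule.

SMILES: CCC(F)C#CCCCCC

The longest chain bearing the multiple bond is 10 carbons long (decane).
A C≡C triple bond in the chain gives the infix -yne-.
The numbering direction is chosen so that numbering from this end puts the triple bond at C-4 rather than C-6.
This places the triple bond between C-4 and C-5; a fluoro group at C-3.
Putting it together: 3-fluorodec-4-yne.

3-fluorodec-4-yne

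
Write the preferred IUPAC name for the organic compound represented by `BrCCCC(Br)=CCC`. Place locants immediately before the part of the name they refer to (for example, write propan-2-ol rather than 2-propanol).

The longest chain bearing the multiple bond is 7 carbons long (heptane).
A C=C double bond in the chain gives the infix -ene-.
The numbering direction is chosen so that numbering from this end puts the double bond at C-3 rather than C-4.
That gives the double bond between C-3 and C-4; bromo groups at C-4 and C-7.
Putting it together: 4,7-dibromohept-3-ene.

4,7-dibromohept-3-ene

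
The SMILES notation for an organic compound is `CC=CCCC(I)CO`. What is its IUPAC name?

Counting along the main chain through the –OH group and the multiple bond gives 7 carbons: the parent is heptane.
The principal characteristic group is an alcohol (–OH), named with the suffix -ol.
There is one C=C double bond, indicated by the ending -ene.
The numbering direction is chosen so that numbering from this end puts the hydroxyl group at C-1 rather than C-7.
This places the hydroxyl at C-1; the double bond between C-5 and C-6; an iodo group at C-2.
The name is 2-iodohept-5-en-1-ol.

2-iodohept-5-en-1-ol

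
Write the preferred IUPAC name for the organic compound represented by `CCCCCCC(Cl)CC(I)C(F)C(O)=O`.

The longest carbon chain that includes the –COOH group has 11 carbons, so the parent hydride is undecane.
A carboxylic acid (terminal –COOH) is the principal characteristic group, giving the suffix -oic acid.
Number the chain so that the carboxylic acid carbon is C-1 by definition.
With this numbering: a chloro group at C-5; a fluoro group at C-2; an iodo group at C-3.
Prefixes are listed alphabetically: chloro, fluoro, iodo.
The name is 5-chloro-2-fluoro-3-iodoundecanoic acid.

5-chloro-2-fluoro-3-iodoundecanoic acid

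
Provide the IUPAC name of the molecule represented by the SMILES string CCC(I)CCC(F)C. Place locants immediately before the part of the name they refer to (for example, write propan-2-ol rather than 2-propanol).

The longest carbon chain is 7 atoms: the parent is heptane.
Choose the numbering such that the substituent locant set {2,5} is lower than {3,6} at the first point of difference.
With this numbering: a fluoro group at C-2; an iodo group at C-5.
The substituents are ordered alphabetically, ignoring any di-/tri- multipliers.
Assembling the pieces gives 2-fluoro-5-iodoheptane.

2-fluoro-5-iodoheptane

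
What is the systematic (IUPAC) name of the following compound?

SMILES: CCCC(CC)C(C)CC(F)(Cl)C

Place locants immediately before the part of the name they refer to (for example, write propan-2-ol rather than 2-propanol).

2-chloro-5-ethyl-2-fluoro-4-methyloctane

The longest carbon chain is 8 atoms: the parent is octane.
Number the chain so that the substituent locant set {2,2,4,5} is lower than {4,5,7,7} at the first point of difference.
This places a chloro group at C-2; an ethyl group at C-5; a fluoro group at C-2; a methyl group at C-4.
Prefixes are listed alphabetically: chloro, ethyl, fluoro, methyl.
Assembling the pieces gives 2-chloro-5-ethyl-2-fluoro-4-methyloctane.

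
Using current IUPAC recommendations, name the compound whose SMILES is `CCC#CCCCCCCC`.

The longest carbon chain that includes the multiple bond has 11 carbons, so the parent hydride is undecane.
A C≡C triple bond in the chain gives the infix -yne-.
The numbering direction is chosen so that numbering from this end puts the triple bond at C-3 rather than C-8.
That gives the triple bond between C-3 and C-4.
Putting it together: undec-3-yne.

undec-3-yne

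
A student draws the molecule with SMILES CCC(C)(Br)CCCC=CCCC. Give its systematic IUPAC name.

The longest chain bearing the multiple bond is 11 carbons long (undecane).
There is one C=C double bond, indicated by the ending -ene.
The numbering direction is chosen so that numbering from this end puts the double bond at C-4 rather than C-7.
This places the double bond between C-4 and C-5; a bromo group at C-9; a methyl group at C-9.
Prefixes are listed alphabetically: bromo, methyl.
The name is 9-bromo-9-methylundec-4-ene.

9-bromo-9-methylundec-4-ene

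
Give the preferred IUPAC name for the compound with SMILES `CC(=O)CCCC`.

hexan-2-one

The longest chain bearing the carbonyl is 6 carbons long (hexane).
A ketone (C=O on an internal carbon) is the principal characteristic group, giving the suffix -one.
Number the chain so that numbering from this end puts the carbonyl group at C-2 rather than C-5.
That gives the carbonyl at C-2.
Assembling the pieces gives hexan-2-one.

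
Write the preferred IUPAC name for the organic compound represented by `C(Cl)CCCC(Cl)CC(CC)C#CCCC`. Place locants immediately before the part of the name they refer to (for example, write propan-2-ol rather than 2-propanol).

8,12-dichloro-6-ethyldodec-4-yne

The longest carbon chain that includes the multiple bond has 12 carbons, so the parent hydride is dodecane.
A C≡C triple bond in the chain gives the infix -yne-.
Number the chain so that numbering from this end puts the triple bond at C-4 rather than C-8.
That gives the triple bond between C-4 and C-5; chloro groups at C-8 and C-12; an ethyl group at C-6.
The substituents are ordered alphabetically, ignoring any di-/tri- multipliers.
The name is 8,12-dichloro-6-ethyldodec-4-yne.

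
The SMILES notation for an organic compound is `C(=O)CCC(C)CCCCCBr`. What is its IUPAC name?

9-bromo-4-methylnonanal

The longest chain bearing the –CHO group is 9 carbons long (nonane).
An aldehyde (terminal –CHO) is the principal characteristic group, giving the suffix -al.
The numbering direction is chosen so that the aldehyde carbon is C-1 by definition.
With this numbering: a bromo group at C-9; a methyl group at C-4.
Prefixes are listed alphabetically: bromo, methyl.
The name is 9-bromo-4-methylnonanal.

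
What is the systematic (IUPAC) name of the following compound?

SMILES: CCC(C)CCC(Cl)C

The longest continuous carbon chain has 7 atoms, so the parent hydride is heptane.
The numbering direction is chosen so that the substituent locant set {2,5} is lower than {3,6} at the first point of difference.
With this numbering: a chloro group at C-2; a methyl group at C-5.
The substituents are ordered alphabetically, ignoring any di-/tri- multipliers.
The name is 2-chloro-5-methylheptane.

2-chloro-5-methylheptane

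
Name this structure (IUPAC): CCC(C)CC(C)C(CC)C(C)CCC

6-ethyl-3,5,7-trimethyldecane

The parent chain contains 10 carbons (decane).
The numbering direction is chosen so that the substituent locant set {3,5,6,7} is lower than {4,5,6,8} at the first point of difference.
With this numbering: an ethyl group at C-6; methyl groups at C-3 and C-5 and C-7.
The substituents are ordered alphabetically, ignoring any di-/tri- multipliers.
Putting it together: 6-ethyl-3,5,7-trimethyldecane.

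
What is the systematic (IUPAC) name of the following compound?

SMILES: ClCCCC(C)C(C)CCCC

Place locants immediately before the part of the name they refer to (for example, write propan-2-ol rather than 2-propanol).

The parent chain contains 9 carbons (nonane).
Number the chain so that the substituent locant set {1,4,5} is lower than {5,6,9} at the first point of difference.
With this numbering: a chloro group at C-1; methyl groups at C-4 and C-5.
Substituent prefixes are cited in alphabetical order (multiplying prefixes like di-/tri- are ignored for ordering).
The name is 1-chloro-4,5-dimethylnonane.

1-chloro-4,5-dimethylnonane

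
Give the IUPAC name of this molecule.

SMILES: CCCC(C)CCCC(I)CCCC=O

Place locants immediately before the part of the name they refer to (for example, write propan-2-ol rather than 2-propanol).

5-iodo-9-methyldodecanal

The longest chain bearing the –CHO group is 12 carbons long (dodecane).
The principal characteristic group is an aldehyde (terminal –CHO), named with the suffix -al.
Choose the numbering such that the aldehyde carbon is C-1 by definition.
That gives an iodo group at C-5; a methyl group at C-9.
Substituent prefixes are cited in alphabetical order (multiplying prefixes like di-/tri- are ignored for ordering).
The name is 5-iodo-9-methyldodecanal.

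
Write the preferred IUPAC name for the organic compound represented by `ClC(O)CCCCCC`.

1-chloroheptan-1-ol

The longest chain bearing the –OH group is 7 carbons long (heptane).
The highest-priority functional group is an alcohol (–OH), so the name ends in -ol.
Choose the numbering such that numbering from this end puts the hydroxyl group at C-1 rather than C-7.
That gives the hydroxyl at C-1; a chloro group at C-1.
Putting it together: 1-chloroheptan-1-ol.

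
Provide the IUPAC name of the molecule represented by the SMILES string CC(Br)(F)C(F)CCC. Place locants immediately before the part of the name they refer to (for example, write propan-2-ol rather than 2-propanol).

The longest continuous carbon chain has 6 atoms, so the parent hydride is hexane.
Number the chain so that the substituent locant set {2,2,3} is lower than {4,5,5} at the first point of difference.
This places a bromo group at C-2; fluoro groups at C-2 and C-3.
Prefixes are listed alphabetically: bromo, fluoro.
Assembling the pieces gives 2-bromo-2,3-difluorohexane.

2-bromo-2,3-difluorohexane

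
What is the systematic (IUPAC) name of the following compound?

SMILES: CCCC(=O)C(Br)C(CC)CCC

5-bromo-6-ethylnonan-4-one

The longest carbon chain that includes the carbonyl has 9 carbons, so the parent hydride is nonane.
The highest-priority functional group is a ketone (C=O on an internal carbon), so the name ends in -one.
Number the chain so that numbering from this end puts the carbonyl group at C-4 rather than C-6.
With this numbering: the carbonyl at C-4; a bromo group at C-5; an ethyl group at C-6.
Prefixes are listed alphabetically: bromo, ethyl.
Assembling the pieces gives 5-bromo-6-ethylnonan-4-one.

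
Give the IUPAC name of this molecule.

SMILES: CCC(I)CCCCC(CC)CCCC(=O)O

The longest carbon chain that includes the –COOH group has 12 carbons, so the parent hydride is dodecane.
The highest-priority functional group is a carboxylic acid (terminal –COOH), so the name ends in -oic acid.
The numbering direction is chosen so that the carboxylic acid carbon is C-1 by definition.
This places an ethyl group at C-5; an iodo group at C-10.
Prefixes are listed alphabetically: ethyl, iodo.
Putting it together: 5-ethyl-10-iodododecanoic acid.

5-ethyl-10-iodododecanoic acid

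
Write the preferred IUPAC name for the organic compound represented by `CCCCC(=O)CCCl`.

1-chloroheptan-3-one

Counting along the main chain through the carbonyl gives 7 carbons: the parent is heptane.
A ketone (C=O on an internal carbon) is the principal characteristic group, giving the suffix -one.
Choose the numbering such that numbering from this end puts the carbonyl group at C-3 rather than C-5.
This places the carbonyl at C-3; a chloro group at C-1.
Assembling the pieces gives 1-chloroheptan-3-one.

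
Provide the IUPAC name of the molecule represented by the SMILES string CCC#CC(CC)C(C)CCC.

The longest chain bearing the multiple bond is 9 carbons long (nonane).
A C≡C triple bond in the chain gives the infix -yne-.
Number the chain so that numbering from this end puts the triple bond at C-3 rather than C-6.
That gives the triple bond between C-3 and C-4; an ethyl group at C-5; a methyl group at C-6.
Substituent prefixes are cited in alphabetical order (multiplying prefixes like di-/tri- are ignored for ordering).
Assembling the pieces gives 5-ethyl-6-methylnon-3-yne.

5-ethyl-6-methylnon-3-yne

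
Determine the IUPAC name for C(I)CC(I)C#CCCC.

1,3-diiodooct-4-yne

The longest chain bearing the multiple bond is 8 carbons long (octane).
There is one C≡C triple bond, indicated by the ending -yne.
Number the chain so that the substituent locant set {1,3} is lower than {6,8} at the first point of difference.
With this numbering: the triple bond between C-4 and C-5; iodo groups at C-1 and C-3.
The name is 1,3-diiodooct-4-yne.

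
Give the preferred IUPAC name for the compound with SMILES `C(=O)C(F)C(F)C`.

2,3-difluorobutanal

The longest carbon chain that includes the –CHO group has 4 carbons, so the parent hydride is butane.
The principal characteristic group is an aldehyde (terminal –CHO), named with the suffix -al.
The numbering direction is chosen so that the aldehyde carbon is C-1 by definition.
That gives fluoro groups at C-2 and C-3.
Putting it together: 2,3-difluorobutanal.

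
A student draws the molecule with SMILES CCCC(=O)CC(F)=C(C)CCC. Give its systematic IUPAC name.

Counting along the main chain through the carbonyl and the multiple bond gives 10 carbons: the parent is decane.
The principal characteristic group is a ketone (C=O on an internal carbon), named with the suffix -one.
A C=C double bond in the chain gives the infix -ene-.
Choose the numbering such that numbering from this end puts the carbonyl group at C-4 rather than C-7.
With this numbering: the carbonyl at C-4; the double bond between C-6 and C-7; a fluoro group at C-6; a methyl group at C-7.
The substituents are ordered alphabetically, ignoring any di-/tri- multipliers.
The name is 6-fluoro-7-methyldec-6-en-4-one.

6-fluoro-7-methyldec-6-en-4-one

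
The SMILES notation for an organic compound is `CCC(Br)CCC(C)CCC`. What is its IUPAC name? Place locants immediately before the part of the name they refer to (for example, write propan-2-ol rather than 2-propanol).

The parent chain contains 9 carbons (nonane).
Number the chain so that the substituent locant set {3,6} is lower than {4,7} at the first point of difference.
This places a bromo group at C-3; a methyl group at C-6.
The substituents are ordered alphabetically, ignoring any di-/tri- multipliers.
The name is 3-bromo-6-methylnonane.

3-bromo-6-methylnonane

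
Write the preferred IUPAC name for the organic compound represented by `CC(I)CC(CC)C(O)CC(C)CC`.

The longest chain bearing the –OH group is 9 carbons long (nonane).
The highest-priority functional group is an alcohol (–OH), so the name ends in -ol.
The numbering direction is chosen so that the substituent locant set {2,4,7} is lower than {3,6,8} at the first point of difference.
With this numbering: the hydroxyl at C-5; an ethyl group at C-4; an iodo group at C-2; a methyl group at C-7.
Substituent prefixes are cited in alphabetical order (multiplying prefixes like di-/tri- are ignored for ordering).
The name is 4-ethyl-2-iodo-7-methylnonan-5-ol.

4-ethyl-2-iodo-7-methylnonan-5-ol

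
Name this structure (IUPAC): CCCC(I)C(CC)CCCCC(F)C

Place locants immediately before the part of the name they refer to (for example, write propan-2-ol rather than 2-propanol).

7-ethyl-2-fluoro-8-iodoundecane

The parent chain contains 11 carbons (undecane).
The numbering direction is chosen so that the substituent locant set {2,7,8} is lower than {4,5,10} at the first point of difference.
That gives an ethyl group at C-7; a fluoro group at C-2; an iodo group at C-8.
Substituent prefixes are cited in alphabetical order (multiplying prefixes like di-/tri- are ignored for ordering).
Assembling the pieces gives 7-ethyl-2-fluoro-8-iodoundecane.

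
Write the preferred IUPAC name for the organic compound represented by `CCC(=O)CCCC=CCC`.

The longest chain bearing the carbonyl and the multiple bond is 10 carbons long (decane).
The principal characteristic group is a ketone (C=O on an internal carbon), named with the suffix -one.
There is one C=C double bond, indicated by the ending -ene.
Number the chain so that numbering from this end puts the carbonyl group at C-3 rather than C-8.
That gives the carbonyl at C-3; the double bond between C-7 and C-8.
Assembling the pieces gives dec-7-en-3-one.

dec-7-en-3-one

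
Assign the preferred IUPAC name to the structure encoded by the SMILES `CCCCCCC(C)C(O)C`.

Counting along the main chain through the –OH group gives 9 carbons: the parent is nonane.
The highest-priority functional group is an alcohol (–OH), so the name ends in -ol.
Number the chain so that numbering from this end puts the hydroxyl group at C-2 rather than C-8.
With this numbering: the hydroxyl at C-2; a methyl group at C-3.
The name is 3-methylnonan-2-ol.

3-methylnonan-2-ol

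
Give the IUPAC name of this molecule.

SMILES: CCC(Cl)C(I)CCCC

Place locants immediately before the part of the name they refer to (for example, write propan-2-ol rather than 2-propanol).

3-chloro-4-iodooctane

The longest carbon chain is 8 atoms: the parent is octane.
Number the chain so that the substituent locant set {3,4} is lower than {5,6} at the first point of difference.
With this numbering: a chloro group at C-3; an iodo group at C-4.
Prefixes are listed alphabetically: chloro, iodo.
Putting it together: 3-chloro-4-iodooctane.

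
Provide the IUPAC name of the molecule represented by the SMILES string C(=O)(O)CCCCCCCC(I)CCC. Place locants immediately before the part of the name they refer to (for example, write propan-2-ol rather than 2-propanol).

9-iodododecanoic acid

The longest carbon chain that includes the –COOH group has 12 carbons, so the parent hydride is dodecane.
The principal characteristic group is a carboxylic acid (terminal –COOH), named with the suffix -oic acid.
Number the chain so that the carboxylic acid carbon is C-1 by definition.
This places an iodo group at C-9.
The name is 9-iodododecanoic acid.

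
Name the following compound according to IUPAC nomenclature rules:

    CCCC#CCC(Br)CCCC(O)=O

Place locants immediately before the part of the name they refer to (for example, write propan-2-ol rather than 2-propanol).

5-bromoundec-7-ynoic acid

The longest chain bearing the –COOH group and the multiple bond is 11 carbons long (undecane).
A carboxylic acid (terminal –COOH) is the principal characteristic group, giving the suffix -oic acid.
There is one C≡C triple bond, indicated by the ending -yne.
Number the chain so that the carboxylic acid carbon is C-1 by definition.
With this numbering: the triple bond between C-7 and C-8; a bromo group at C-5.
Putting it together: 5-bromoundec-7-ynoic acid.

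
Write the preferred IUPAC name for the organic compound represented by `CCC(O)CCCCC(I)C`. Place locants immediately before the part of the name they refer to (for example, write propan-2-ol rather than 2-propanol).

8-iodononan-3-ol

The longest chain bearing the –OH group is 9 carbons long (nonane).
An alcohol (–OH) is the principal characteristic group, giving the suffix -ol.
Number the chain so that numbering from this end puts the hydroxyl group at C-3 rather than C-7.
That gives the hydroxyl at C-3; an iodo group at C-8.
Assembling the pieces gives 8-iodononan-3-ol.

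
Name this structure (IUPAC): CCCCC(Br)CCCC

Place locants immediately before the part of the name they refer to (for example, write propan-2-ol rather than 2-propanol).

The parent chain contains 9 carbons (nonane).
Numbering from either end gives identical locants here.
That gives a bromo group at C-5.
The name is 5-bromononane.

5-bromononane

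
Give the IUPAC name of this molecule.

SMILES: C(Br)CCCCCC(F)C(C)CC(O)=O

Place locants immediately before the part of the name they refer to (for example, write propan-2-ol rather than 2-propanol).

The longest carbon chain that includes the –COOH group has 10 carbons, so the parent hydride is decane.
The principal characteristic group is a carboxylic acid (terminal –COOH), named with the suffix -oic acid.
Number the chain so that the carboxylic acid carbon is C-1 by definition.
That gives a bromo group at C-10; a fluoro group at C-4; a methyl group at C-3.
The substituents are ordered alphabetically, ignoring any di-/tri- multipliers.
Putting it together: 10-bromo-4-fluoro-3-methyldecanoic acid.

10-bromo-4-fluoro-3-methyldecanoic acid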